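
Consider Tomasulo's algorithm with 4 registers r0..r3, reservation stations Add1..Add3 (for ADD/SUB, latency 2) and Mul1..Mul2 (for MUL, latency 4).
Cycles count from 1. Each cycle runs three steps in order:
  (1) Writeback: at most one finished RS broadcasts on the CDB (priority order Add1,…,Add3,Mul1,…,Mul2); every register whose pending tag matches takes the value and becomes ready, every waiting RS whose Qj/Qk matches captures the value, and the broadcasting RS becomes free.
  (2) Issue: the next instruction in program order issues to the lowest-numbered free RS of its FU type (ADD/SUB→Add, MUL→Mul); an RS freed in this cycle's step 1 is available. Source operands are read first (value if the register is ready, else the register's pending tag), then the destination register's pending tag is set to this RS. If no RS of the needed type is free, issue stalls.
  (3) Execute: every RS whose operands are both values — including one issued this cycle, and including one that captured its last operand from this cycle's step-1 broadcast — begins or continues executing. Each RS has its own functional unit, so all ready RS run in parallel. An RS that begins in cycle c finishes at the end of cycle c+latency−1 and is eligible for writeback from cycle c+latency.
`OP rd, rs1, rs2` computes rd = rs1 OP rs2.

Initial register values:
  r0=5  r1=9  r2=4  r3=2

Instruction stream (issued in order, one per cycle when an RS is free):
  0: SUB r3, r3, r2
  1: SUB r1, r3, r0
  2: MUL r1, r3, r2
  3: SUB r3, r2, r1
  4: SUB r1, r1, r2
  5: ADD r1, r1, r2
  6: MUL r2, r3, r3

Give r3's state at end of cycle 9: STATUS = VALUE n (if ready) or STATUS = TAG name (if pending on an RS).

  c1: issue SUB r3<-Add1  regs: r0:5,r1:9,r2:4,r3:Add1
  c2: issue SUB r1<-Add2  regs: r0:5,r1:Add2,r2:4,r3:Add1
  c3: CDB Add1=-2; issue MUL r1<-Mul1  regs: r0:5,r1:Mul1,r2:4,r3:-2
  c4: issue SUB r3<-Add1  regs: r0:5,r1:Mul1,r2:4,r3:Add1
  c5: CDB Add2=-7; issue SUB r1<-Add2  regs: r0:5,r1:Add2,r2:4,r3:Add1
  c6: issue ADD r1<-Add3  regs: r0:5,r1:Add3,r2:4,r3:Add1
  c7: CDB Mul1=-8; issue MUL r2<-Mul1  regs: r0:5,r1:Add3,r2:Mul1,r3:Add1
  c8: -  regs: r0:5,r1:Add3,r2:Mul1,r3:Add1
  c9: CDB Add1=12  regs: r0:5,r1:Add3,r2:Mul1,r3:12

STATUS = VALUE 12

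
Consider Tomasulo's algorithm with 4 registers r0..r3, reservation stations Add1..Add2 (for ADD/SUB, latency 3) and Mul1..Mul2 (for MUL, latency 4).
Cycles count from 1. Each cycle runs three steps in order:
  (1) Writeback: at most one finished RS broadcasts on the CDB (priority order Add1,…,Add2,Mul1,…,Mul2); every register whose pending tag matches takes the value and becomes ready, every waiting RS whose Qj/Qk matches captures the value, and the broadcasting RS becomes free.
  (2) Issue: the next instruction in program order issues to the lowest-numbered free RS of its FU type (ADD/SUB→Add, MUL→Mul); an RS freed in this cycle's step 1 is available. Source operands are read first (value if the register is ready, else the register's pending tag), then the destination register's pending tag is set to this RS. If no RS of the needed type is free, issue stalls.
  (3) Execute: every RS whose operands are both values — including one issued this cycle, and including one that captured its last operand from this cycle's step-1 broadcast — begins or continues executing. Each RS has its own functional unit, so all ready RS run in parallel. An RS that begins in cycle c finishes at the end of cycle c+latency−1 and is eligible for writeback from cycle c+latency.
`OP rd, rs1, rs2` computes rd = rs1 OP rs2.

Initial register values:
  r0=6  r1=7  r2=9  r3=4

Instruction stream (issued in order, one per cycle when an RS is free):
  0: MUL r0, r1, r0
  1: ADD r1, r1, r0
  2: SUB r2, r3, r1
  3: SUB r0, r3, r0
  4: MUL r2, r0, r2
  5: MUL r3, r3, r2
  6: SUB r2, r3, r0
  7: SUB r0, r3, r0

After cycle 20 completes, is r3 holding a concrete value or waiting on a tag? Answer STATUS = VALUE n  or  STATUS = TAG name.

STATUS = VALUE 6840

cycle 1: issue MUL r0<-Mul1 // r0:Mul1,r1:7,r2:9,r3:4
cycle 2: issue ADD r1<-Add1 // r0:Mul1,r1:Add1,r2:9,r3:4
cycle 3: issue SUB r2<-Add2 // r0:Mul1,r1:Add1,r2:Add2,r3:4
cycle 4: stall // r0:Mul1,r1:Add1,r2:Add2,r3:4
cycle 5: CDB Mul1=42; stall // r0:42,r1:Add1,r2:Add2,r3:4
cycle 6: stall // r0:42,r1:Add1,r2:Add2,r3:4
cycle 7: stall // r0:42,r1:Add1,r2:Add2,r3:4
cycle 8: CDB Add1=49; issue SUB r0<-Add1 // r0:Add1,r1:49,r2:Add2,r3:4
cycle 9: issue MUL r2<-Mul1 // r0:Add1,r1:49,r2:Mul1,r3:4
cycle 10: issue MUL r3<-Mul2 // r0:Add1,r1:49,r2:Mul1,r3:Mul2
cycle 11: CDB Add1=-38; issue SUB r2<-Add1 // r0:-38,r1:49,r2:Add1,r3:Mul2
cycle 12: CDB Add2=-45; issue SUB r0<-Add2 // r0:Add2,r1:49,r2:Add1,r3:Mul2
cycle 13: - // r0:Add2,r1:49,r2:Add1,r3:Mul2
cycle 14: - // r0:Add2,r1:49,r2:Add1,r3:Mul2
cycle 15: - // r0:Add2,r1:49,r2:Add1,r3:Mul2
cycle 16: CDB Mul1=1710 // r0:Add2,r1:49,r2:Add1,r3:Mul2
cycle 17: - // r0:Add2,r1:49,r2:Add1,r3:Mul2
cycle 18: - // r0:Add2,r1:49,r2:Add1,r3:Mul2
cycle 19: - // r0:Add2,r1:49,r2:Add1,r3:Mul2
cycle 20: CDB Mul2=6840 // r0:Add2,r1:49,r2:Add1,r3:6840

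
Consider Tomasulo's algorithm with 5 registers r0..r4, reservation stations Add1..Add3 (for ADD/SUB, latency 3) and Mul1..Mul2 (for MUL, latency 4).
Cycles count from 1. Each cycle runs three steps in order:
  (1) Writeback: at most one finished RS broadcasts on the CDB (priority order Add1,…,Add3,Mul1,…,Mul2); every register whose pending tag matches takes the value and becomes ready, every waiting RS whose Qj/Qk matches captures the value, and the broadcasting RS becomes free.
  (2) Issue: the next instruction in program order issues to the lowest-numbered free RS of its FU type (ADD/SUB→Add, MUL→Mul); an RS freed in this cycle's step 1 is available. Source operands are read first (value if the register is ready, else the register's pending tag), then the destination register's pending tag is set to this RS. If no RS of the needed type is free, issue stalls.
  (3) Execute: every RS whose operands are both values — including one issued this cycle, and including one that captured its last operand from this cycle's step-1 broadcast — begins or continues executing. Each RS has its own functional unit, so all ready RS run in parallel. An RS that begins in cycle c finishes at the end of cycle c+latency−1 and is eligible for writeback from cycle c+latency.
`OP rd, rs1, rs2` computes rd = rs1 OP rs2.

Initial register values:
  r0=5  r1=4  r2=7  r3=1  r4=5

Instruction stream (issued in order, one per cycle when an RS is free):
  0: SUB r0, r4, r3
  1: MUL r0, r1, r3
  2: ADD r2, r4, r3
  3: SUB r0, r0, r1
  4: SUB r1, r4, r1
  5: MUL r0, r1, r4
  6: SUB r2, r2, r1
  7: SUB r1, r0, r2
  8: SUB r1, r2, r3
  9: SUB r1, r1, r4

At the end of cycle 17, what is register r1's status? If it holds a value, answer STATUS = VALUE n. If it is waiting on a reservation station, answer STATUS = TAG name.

c1: issue SUB r0<-Add1 | r0:Add1,r1:4,r2:7,r3:1,r4:5
c2: issue MUL r0<-Mul1 | r0:Mul1,r1:4,r2:7,r3:1,r4:5
c3: issue ADD r2<-Add2 | r0:Mul1,r1:4,r2:Add2,r3:1,r4:5
c4: CDB Add1=4; issue SUB r0<-Add1 | r0:Add1,r1:4,r2:Add2,r3:1,r4:5
c5: issue SUB r1<-Add3 | r0:Add1,r1:Add3,r2:Add2,r3:1,r4:5
c6: CDB Add2=6; issue MUL r0<-Mul2 | r0:Mul2,r1:Add3,r2:6,r3:1,r4:5
c7: CDB Mul1=4; issue SUB r2<-Add2 | r0:Mul2,r1:Add3,r2:Add2,r3:1,r4:5
c8: CDB Add3=1; issue SUB r1<-Add3 | r0:Mul2,r1:Add3,r2:Add2,r3:1,r4:5
c9: stall | r0:Mul2,r1:Add3,r2:Add2,r3:1,r4:5
c10: CDB Add1=0; issue SUB r1<-Add1 | r0:Mul2,r1:Add1,r2:Add2,r3:1,r4:5
c11: CDB Add2=5; issue SUB r1<-Add2 | r0:Mul2,r1:Add2,r2:5,r3:1,r4:5
c12: CDB Mul2=5 | r0:5,r1:Add2,r2:5,r3:1,r4:5
c13: - | r0:5,r1:Add2,r2:5,r3:1,r4:5
c14: CDB Add1=4 | r0:5,r1:Add2,r2:5,r3:1,r4:5
c15: CDB Add3=0 | r0:5,r1:Add2,r2:5,r3:1,r4:5
c16: - | r0:5,r1:Add2,r2:5,r3:1,r4:5
c17: CDB Add2=-1 | r0:5,r1:-1,r2:5,r3:1,r4:5

STATUS = VALUE -1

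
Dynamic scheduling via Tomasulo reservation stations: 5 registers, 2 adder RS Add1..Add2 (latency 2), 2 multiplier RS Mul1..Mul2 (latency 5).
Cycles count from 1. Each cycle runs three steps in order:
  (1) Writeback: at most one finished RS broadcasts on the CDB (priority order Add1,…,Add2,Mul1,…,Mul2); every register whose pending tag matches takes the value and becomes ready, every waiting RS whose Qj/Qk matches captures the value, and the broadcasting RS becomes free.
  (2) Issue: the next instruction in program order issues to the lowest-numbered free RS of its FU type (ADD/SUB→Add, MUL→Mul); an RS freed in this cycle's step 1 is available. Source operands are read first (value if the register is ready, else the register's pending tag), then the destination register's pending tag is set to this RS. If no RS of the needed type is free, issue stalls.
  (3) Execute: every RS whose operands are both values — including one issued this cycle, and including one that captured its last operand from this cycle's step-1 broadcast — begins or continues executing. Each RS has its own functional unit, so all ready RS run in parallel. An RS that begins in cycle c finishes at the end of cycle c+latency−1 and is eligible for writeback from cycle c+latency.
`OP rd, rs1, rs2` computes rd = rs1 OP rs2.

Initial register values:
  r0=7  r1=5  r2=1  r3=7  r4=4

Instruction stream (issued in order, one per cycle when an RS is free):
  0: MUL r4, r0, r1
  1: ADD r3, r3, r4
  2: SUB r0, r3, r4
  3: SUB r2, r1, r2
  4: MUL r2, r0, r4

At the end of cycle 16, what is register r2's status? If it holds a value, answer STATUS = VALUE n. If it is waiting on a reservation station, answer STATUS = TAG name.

STATUS = VALUE 245

cycle 1: issue MUL r4<-Mul1 // r0:7,r1:5,r2:1,r3:7,r4:Mul1
cycle 2: issue ADD r3<-Add1 // r0:7,r1:5,r2:1,r3:Add1,r4:Mul1
cycle 3: issue SUB r0<-Add2 // r0:Add2,r1:5,r2:1,r3:Add1,r4:Mul1
cycle 4: stall // r0:Add2,r1:5,r2:1,r3:Add1,r4:Mul1
cycle 5: stall // r0:Add2,r1:5,r2:1,r3:Add1,r4:Mul1
cycle 6: CDB Mul1=35; stall // r0:Add2,r1:5,r2:1,r3:Add1,r4:35
cycle 7: stall // r0:Add2,r1:5,r2:1,r3:Add1,r4:35
cycle 8: CDB Add1=42; issue SUB r2<-Add1 // r0:Add2,r1:5,r2:Add1,r3:42,r4:35
cycle 9: issue MUL r2<-Mul1 // r0:Add2,r1:5,r2:Mul1,r3:42,r4:35
cycle 10: CDB Add1=4 // r0:Add2,r1:5,r2:Mul1,r3:42,r4:35
cycle 11: CDB Add2=7 // r0:7,r1:5,r2:Mul1,r3:42,r4:35
cycle 12: - // r0:7,r1:5,r2:Mul1,r3:42,r4:35
cycle 13: - // r0:7,r1:5,r2:Mul1,r3:42,r4:35
cycle 14: - // r0:7,r1:5,r2:Mul1,r3:42,r4:35
cycle 15: - // r0:7,r1:5,r2:Mul1,r3:42,r4:35
cycle 16: CDB Mul1=245 // r0:7,r1:5,r2:245,r3:42,r4:35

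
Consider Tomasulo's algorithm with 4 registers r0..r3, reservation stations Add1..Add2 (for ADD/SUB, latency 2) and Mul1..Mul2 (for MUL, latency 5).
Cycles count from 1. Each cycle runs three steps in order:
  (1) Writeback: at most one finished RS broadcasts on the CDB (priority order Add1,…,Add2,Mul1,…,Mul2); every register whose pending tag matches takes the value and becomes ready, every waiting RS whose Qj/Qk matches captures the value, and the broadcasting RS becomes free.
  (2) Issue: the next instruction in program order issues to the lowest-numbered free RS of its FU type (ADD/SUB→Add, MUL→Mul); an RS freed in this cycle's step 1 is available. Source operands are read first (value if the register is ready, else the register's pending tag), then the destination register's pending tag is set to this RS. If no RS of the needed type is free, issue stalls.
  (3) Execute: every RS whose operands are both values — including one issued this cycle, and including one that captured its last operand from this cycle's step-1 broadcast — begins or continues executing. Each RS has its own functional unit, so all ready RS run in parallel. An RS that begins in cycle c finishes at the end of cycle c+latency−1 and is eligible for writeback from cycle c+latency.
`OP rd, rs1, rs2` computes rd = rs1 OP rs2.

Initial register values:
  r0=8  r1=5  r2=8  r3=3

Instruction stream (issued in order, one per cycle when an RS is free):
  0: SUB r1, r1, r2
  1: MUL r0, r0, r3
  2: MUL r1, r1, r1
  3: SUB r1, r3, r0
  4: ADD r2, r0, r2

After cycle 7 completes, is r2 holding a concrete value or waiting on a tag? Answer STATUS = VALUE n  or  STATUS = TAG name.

c1: issue SUB r1<-Add1 | r0:8,r1:Add1,r2:8,r3:3
c2: issue MUL r0<-Mul1 | r0:Mul1,r1:Add1,r2:8,r3:3
c3: CDB Add1=-3; issue MUL r1<-Mul2 | r0:Mul1,r1:Mul2,r2:8,r3:3
c4: issue SUB r1<-Add1 | r0:Mul1,r1:Add1,r2:8,r3:3
c5: issue ADD r2<-Add2 | r0:Mul1,r1:Add1,r2:Add2,r3:3
c6: - | r0:Mul1,r1:Add1,r2:Add2,r3:3
c7: CDB Mul1=24 | r0:24,r1:Add1,r2:Add2,r3:3

STATUS = TAG Add2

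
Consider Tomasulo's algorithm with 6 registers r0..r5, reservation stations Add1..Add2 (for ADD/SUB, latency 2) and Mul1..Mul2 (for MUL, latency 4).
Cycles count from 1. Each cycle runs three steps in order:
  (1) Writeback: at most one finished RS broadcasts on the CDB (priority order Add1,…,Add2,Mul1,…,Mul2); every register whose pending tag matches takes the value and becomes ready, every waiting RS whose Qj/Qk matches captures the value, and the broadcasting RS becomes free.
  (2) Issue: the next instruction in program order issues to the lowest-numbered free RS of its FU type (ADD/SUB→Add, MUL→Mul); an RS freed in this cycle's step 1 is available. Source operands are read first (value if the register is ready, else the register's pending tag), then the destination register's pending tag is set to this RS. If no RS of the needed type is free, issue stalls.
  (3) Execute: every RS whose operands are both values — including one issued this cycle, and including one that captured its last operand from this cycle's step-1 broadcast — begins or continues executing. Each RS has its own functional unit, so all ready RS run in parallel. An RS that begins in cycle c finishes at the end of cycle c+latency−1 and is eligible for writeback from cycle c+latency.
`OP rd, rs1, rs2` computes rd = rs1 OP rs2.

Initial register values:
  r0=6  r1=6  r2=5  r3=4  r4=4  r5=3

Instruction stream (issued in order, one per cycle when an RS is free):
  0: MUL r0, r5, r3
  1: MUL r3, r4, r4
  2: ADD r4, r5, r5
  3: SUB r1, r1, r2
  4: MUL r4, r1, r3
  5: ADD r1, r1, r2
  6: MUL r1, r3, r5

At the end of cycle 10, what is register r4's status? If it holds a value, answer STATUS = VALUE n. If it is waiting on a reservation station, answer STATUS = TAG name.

cycle 1: issue MUL r0<-Mul1 // r0:Mul1,r1:6,r2:5,r3:4,r4:4,r5:3
cycle 2: issue MUL r3<-Mul2 // r0:Mul1,r1:6,r2:5,r3:Mul2,r4:4,r5:3
cycle 3: issue ADD r4<-Add1 // r0:Mul1,r1:6,r2:5,r3:Mul2,r4:Add1,r5:3
cycle 4: issue SUB r1<-Add2 // r0:Mul1,r1:Add2,r2:5,r3:Mul2,r4:Add1,r5:3
cycle 5: CDB Add1=6; stall // r0:Mul1,r1:Add2,r2:5,r3:Mul2,r4:6,r5:3
cycle 6: CDB Add2=1; stall // r0:Mul1,r1:1,r2:5,r3:Mul2,r4:6,r5:3
cycle 7: CDB Mul1=12; issue MUL r4<-Mul1 // r0:12,r1:1,r2:5,r3:Mul2,r4:Mul1,r5:3
cycle 8: CDB Mul2=16; issue ADD r1<-Add1 // r0:12,r1:Add1,r2:5,r3:16,r4:Mul1,r5:3
cycle 9: issue MUL r1<-Mul2 // r0:12,r1:Mul2,r2:5,r3:16,r4:Mul1,r5:3
cycle 10: CDB Add1=6 // r0:12,r1:Mul2,r2:5,r3:16,r4:Mul1,r5:3

STATUS = TAG Mul1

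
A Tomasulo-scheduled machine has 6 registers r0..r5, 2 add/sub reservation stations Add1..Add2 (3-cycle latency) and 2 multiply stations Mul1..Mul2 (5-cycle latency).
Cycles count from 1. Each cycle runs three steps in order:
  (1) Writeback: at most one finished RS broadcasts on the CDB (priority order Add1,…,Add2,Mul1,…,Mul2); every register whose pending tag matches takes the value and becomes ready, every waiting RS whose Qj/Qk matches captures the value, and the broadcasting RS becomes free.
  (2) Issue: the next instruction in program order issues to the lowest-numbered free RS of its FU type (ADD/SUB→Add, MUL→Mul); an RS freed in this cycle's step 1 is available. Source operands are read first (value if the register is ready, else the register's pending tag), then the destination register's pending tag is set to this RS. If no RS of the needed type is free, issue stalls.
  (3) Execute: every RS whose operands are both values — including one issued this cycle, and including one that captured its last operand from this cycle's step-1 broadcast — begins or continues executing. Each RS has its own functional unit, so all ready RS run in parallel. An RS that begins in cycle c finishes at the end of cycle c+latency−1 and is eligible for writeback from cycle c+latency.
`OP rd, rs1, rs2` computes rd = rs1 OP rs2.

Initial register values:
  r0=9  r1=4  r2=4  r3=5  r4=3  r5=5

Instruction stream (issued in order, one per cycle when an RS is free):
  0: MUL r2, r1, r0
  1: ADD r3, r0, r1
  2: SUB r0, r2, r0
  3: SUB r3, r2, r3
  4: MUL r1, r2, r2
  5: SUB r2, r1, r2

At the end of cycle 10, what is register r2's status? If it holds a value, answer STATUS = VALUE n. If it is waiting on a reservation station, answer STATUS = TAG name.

STATUS = TAG Add1

c1: issue MUL r2<-Mul1 | r0:9,r1:4,r2:Mul1,r3:5,r4:3,r5:5
c2: issue ADD r3<-Add1 | r0:9,r1:4,r2:Mul1,r3:Add1,r4:3,r5:5
c3: issue SUB r0<-Add2 | r0:Add2,r1:4,r2:Mul1,r3:Add1,r4:3,r5:5
c4: stall | r0:Add2,r1:4,r2:Mul1,r3:Add1,r4:3,r5:5
c5: CDB Add1=13; issue SUB r3<-Add1 | r0:Add2,r1:4,r2:Mul1,r3:Add1,r4:3,r5:5
c6: CDB Mul1=36; issue MUL r1<-Mul1 | r0:Add2,r1:Mul1,r2:36,r3:Add1,r4:3,r5:5
c7: stall | r0:Add2,r1:Mul1,r2:36,r3:Add1,r4:3,r5:5
c8: stall | r0:Add2,r1:Mul1,r2:36,r3:Add1,r4:3,r5:5
c9: CDB Add1=23; issue SUB r2<-Add1 | r0:Add2,r1:Mul1,r2:Add1,r3:23,r4:3,r5:5
c10: CDB Add2=27 | r0:27,r1:Mul1,r2:Add1,r3:23,r4:3,r5:5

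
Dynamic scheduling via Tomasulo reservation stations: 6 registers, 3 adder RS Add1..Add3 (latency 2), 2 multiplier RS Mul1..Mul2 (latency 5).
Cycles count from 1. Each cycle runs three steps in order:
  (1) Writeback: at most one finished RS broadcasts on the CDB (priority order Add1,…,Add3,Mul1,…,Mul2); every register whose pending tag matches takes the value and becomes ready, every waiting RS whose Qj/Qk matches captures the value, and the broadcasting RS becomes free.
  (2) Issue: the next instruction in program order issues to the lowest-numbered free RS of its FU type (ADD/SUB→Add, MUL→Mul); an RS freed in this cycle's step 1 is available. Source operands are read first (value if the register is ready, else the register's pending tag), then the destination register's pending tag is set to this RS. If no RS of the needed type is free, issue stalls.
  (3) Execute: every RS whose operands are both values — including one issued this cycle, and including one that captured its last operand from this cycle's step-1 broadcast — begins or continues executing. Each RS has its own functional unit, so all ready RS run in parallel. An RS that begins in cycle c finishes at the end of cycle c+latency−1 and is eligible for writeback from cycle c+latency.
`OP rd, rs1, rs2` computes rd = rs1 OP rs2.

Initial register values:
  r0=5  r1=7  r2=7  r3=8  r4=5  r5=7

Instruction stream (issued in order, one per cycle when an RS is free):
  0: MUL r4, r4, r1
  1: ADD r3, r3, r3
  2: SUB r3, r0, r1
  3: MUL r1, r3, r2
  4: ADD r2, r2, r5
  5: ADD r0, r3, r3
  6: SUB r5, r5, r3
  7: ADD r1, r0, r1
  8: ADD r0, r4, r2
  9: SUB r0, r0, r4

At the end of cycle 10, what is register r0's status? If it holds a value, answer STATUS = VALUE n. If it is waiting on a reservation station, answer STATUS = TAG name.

STATUS = TAG Add3

c1: issue MUL r4<-Mul1 | r0:5,r1:7,r2:7,r3:8,r4:Mul1,r5:7
c2: issue ADD r3<-Add1 | r0:5,r1:7,r2:7,r3:Add1,r4:Mul1,r5:7
c3: issue SUB r3<-Add2 | r0:5,r1:7,r2:7,r3:Add2,r4:Mul1,r5:7
c4: CDB Add1=16; issue MUL r1<-Mul2 | r0:5,r1:Mul2,r2:7,r3:Add2,r4:Mul1,r5:7
c5: CDB Add2=-2; issue ADD r2<-Add1 | r0:5,r1:Mul2,r2:Add1,r3:-2,r4:Mul1,r5:7
c6: CDB Mul1=35; issue ADD r0<-Add2 | r0:Add2,r1:Mul2,r2:Add1,r3:-2,r4:35,r5:7
c7: CDB Add1=14; issue SUB r5<-Add1 | r0:Add2,r1:Mul2,r2:14,r3:-2,r4:35,r5:Add1
c8: CDB Add2=-4; issue ADD r1<-Add2 | r0:-4,r1:Add2,r2:14,r3:-2,r4:35,r5:Add1
c9: CDB Add1=9; issue ADD r0<-Add1 | r0:Add1,r1:Add2,r2:14,r3:-2,r4:35,r5:9
c10: CDB Mul2=-14; issue SUB r0<-Add3 | r0:Add3,r1:Add2,r2:14,r3:-2,r4:35,r5:9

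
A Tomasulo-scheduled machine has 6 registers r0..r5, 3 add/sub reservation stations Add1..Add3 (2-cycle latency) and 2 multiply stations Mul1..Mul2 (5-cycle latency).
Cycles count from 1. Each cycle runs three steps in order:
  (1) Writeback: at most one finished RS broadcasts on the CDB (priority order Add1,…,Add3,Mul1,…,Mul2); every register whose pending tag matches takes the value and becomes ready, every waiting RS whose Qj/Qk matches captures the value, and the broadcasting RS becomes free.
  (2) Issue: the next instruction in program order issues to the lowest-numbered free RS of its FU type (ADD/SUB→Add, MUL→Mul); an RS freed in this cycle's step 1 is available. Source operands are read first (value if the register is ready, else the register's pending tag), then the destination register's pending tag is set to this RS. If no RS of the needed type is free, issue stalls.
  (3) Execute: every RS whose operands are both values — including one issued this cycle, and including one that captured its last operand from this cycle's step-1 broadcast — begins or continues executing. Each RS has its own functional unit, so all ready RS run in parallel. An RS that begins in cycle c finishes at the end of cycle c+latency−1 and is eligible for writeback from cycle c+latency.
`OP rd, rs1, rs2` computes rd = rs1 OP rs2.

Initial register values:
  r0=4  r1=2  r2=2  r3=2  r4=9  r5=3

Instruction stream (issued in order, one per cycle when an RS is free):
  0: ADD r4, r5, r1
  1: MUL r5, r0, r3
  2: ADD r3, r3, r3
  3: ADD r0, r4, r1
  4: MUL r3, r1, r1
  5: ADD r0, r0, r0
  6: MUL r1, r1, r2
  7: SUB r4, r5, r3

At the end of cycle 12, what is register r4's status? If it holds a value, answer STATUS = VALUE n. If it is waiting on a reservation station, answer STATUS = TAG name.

  c1: issue ADD r4<-Add1  regs: r0:4,r1:2,r2:2,r3:2,r4:Add1,r5:3
  c2: issue MUL r5<-Mul1  regs: r0:4,r1:2,r2:2,r3:2,r4:Add1,r5:Mul1
  c3: CDB Add1=5; issue ADD r3<-Add1  regs: r0:4,r1:2,r2:2,r3:Add1,r4:5,r5:Mul1
  c4: issue ADD r0<-Add2  regs: r0:Add2,r1:2,r2:2,r3:Add1,r4:5,r5:Mul1
  c5: CDB Add1=4; issue MUL r3<-Mul2  regs: r0:Add2,r1:2,r2:2,r3:Mul2,r4:5,r5:Mul1
  c6: CDB Add2=7; issue ADD r0<-Add1  regs: r0:Add1,r1:2,r2:2,r3:Mul2,r4:5,r5:Mul1
  c7: CDB Mul1=8; issue MUL r1<-Mul1  regs: r0:Add1,r1:Mul1,r2:2,r3:Mul2,r4:5,r5:8
  c8: CDB Add1=14; issue SUB r4<-Add1  regs: r0:14,r1:Mul1,r2:2,r3:Mul2,r4:Add1,r5:8
  c9: -  regs: r0:14,r1:Mul1,r2:2,r3:Mul2,r4:Add1,r5:8
  c10: CDB Mul2=4  regs: r0:14,r1:Mul1,r2:2,r3:4,r4:Add1,r5:8
  c11: -  regs: r0:14,r1:Mul1,r2:2,r3:4,r4:Add1,r5:8
  c12: CDB Add1=4  regs: r0:14,r1:Mul1,r2:2,r3:4,r4:4,r5:8

STATUS = VALUE 4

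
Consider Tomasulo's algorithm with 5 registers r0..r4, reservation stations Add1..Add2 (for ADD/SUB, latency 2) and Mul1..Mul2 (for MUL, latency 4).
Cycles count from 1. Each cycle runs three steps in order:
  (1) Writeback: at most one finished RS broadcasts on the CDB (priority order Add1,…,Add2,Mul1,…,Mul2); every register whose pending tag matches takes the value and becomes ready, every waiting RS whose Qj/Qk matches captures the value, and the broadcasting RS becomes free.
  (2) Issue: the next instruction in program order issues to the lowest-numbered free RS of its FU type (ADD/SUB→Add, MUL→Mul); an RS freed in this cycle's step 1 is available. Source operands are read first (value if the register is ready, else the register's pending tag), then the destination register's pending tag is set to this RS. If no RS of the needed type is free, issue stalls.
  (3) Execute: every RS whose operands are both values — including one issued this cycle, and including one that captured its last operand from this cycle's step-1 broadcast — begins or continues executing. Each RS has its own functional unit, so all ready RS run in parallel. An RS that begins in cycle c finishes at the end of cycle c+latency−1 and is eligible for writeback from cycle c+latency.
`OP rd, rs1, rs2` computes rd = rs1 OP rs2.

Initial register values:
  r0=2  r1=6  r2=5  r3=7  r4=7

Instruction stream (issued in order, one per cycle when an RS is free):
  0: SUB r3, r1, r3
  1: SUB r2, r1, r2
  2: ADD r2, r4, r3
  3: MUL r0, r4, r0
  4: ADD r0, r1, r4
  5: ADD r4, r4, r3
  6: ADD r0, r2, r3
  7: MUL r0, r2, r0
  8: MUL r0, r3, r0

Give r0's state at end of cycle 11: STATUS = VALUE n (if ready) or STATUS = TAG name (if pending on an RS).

  c1: issue SUB r3<-Add1  regs: r0:2,r1:6,r2:5,r3:Add1,r4:7
  c2: issue SUB r2<-Add2  regs: r0:2,r1:6,r2:Add2,r3:Add1,r4:7
  c3: CDB Add1=-1; issue ADD r2<-Add1  regs: r0:2,r1:6,r2:Add1,r3:-1,r4:7
  c4: CDB Add2=1; issue MUL r0<-Mul1  regs: r0:Mul1,r1:6,r2:Add1,r3:-1,r4:7
  c5: CDB Add1=6; issue ADD r0<-Add1  regs: r0:Add1,r1:6,r2:6,r3:-1,r4:7
  c6: issue ADD r4<-Add2  regs: r0:Add1,r1:6,r2:6,r3:-1,r4:Add2
  c7: CDB Add1=13; issue ADD r0<-Add1  regs: r0:Add1,r1:6,r2:6,r3:-1,r4:Add2
  c8: CDB Add2=6; issue MUL r0<-Mul2  regs: r0:Mul2,r1:6,r2:6,r3:-1,r4:6
  c9: CDB Add1=5; stall  regs: r0:Mul2,r1:6,r2:6,r3:-1,r4:6
  c10: CDB Mul1=14; issue MUL r0<-Mul1  regs: r0:Mul1,r1:6,r2:6,r3:-1,r4:6
  c11: -  regs: r0:Mul1,r1:6,r2:6,r3:-1,r4:6

STATUS = TAG Mul1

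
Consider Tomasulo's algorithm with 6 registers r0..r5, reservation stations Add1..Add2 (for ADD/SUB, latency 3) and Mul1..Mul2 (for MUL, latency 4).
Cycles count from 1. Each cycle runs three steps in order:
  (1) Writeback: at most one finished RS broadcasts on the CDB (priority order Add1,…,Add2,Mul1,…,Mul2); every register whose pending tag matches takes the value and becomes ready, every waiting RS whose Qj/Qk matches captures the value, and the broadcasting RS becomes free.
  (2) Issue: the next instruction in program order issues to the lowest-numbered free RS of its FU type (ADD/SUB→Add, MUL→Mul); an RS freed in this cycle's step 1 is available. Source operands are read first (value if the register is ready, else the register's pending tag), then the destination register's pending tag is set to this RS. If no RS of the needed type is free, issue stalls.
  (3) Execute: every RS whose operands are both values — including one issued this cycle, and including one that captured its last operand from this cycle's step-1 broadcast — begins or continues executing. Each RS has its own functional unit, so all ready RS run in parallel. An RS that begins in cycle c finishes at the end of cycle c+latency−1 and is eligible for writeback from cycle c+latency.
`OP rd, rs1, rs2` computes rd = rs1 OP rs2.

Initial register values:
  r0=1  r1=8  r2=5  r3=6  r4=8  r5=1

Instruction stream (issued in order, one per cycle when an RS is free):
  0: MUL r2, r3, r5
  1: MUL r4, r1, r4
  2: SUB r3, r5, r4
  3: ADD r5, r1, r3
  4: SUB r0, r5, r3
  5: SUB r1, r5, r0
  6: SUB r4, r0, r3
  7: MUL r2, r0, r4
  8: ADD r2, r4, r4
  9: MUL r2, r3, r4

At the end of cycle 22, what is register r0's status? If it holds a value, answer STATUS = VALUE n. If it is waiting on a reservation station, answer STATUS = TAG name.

  c1: issue MUL r2<-Mul1  regs: r0:1,r1:8,r2:Mul1,r3:6,r4:8,r5:1
  c2: issue MUL r4<-Mul2  regs: r0:1,r1:8,r2:Mul1,r3:6,r4:Mul2,r5:1
  c3: issue SUB r3<-Add1  regs: r0:1,r1:8,r2:Mul1,r3:Add1,r4:Mul2,r5:1
  c4: issue ADD r5<-Add2  regs: r0:1,r1:8,r2:Mul1,r3:Add1,r4:Mul2,r5:Add2
  c5: CDB Mul1=6; stall  regs: r0:1,r1:8,r2:6,r3:Add1,r4:Mul2,r5:Add2
  c6: CDB Mul2=64; stall  regs: r0:1,r1:8,r2:6,r3:Add1,r4:64,r5:Add2
  c7: stall  regs: r0:1,r1:8,r2:6,r3:Add1,r4:64,r5:Add2
  c8: stall  regs: r0:1,r1:8,r2:6,r3:Add1,r4:64,r5:Add2
  c9: CDB Add1=-63; issue SUB r0<-Add1  regs: r0:Add1,r1:8,r2:6,r3:-63,r4:64,r5:Add2
  c10: stall  regs: r0:Add1,r1:8,r2:6,r3:-63,r4:64,r5:Add2
  c11: stall  regs: r0:Add1,r1:8,r2:6,r3:-63,r4:64,r5:Add2
  c12: CDB Add2=-55; issue SUB r1<-Add2  regs: r0:Add1,r1:Add2,r2:6,r3:-63,r4:64,r5:-55
  c13: stall  regs: r0:Add1,r1:Add2,r2:6,r3:-63,r4:64,r5:-55
  c14: stall  regs: r0:Add1,r1:Add2,r2:6,r3:-63,r4:64,r5:-55
  c15: CDB Add1=8; issue SUB r4<-Add1  regs: r0:8,r1:Add2,r2:6,r3:-63,r4:Add1,r5:-55
  c16: issue MUL r2<-Mul1  regs: r0:8,r1:Add2,r2:Mul1,r3:-63,r4:Add1,r5:-55
  c17: stall  regs: r0:8,r1:Add2,r2:Mul1,r3:-63,r4:Add1,r5:-55
  c18: CDB Add1=71; issue ADD r2<-Add1  regs: r0:8,r1:Add2,r2:Add1,r3:-63,r4:71,r5:-55
  c19: CDB Add2=-63; issue MUL r2<-Mul2  regs: r0:8,r1:-63,r2:Mul2,r3:-63,r4:71,r5:-55
  c20: -  regs: r0:8,r1:-63,r2:Mul2,r3:-63,r4:71,r5:-55
  c21: CDB Add1=142  regs: r0:8,r1:-63,r2:Mul2,r3:-63,r4:71,r5:-55
  c22: CDB Mul1=568  regs: r0:8,r1:-63,r2:Mul2,r3:-63,r4:71,r5:-55

STATUS = VALUE 8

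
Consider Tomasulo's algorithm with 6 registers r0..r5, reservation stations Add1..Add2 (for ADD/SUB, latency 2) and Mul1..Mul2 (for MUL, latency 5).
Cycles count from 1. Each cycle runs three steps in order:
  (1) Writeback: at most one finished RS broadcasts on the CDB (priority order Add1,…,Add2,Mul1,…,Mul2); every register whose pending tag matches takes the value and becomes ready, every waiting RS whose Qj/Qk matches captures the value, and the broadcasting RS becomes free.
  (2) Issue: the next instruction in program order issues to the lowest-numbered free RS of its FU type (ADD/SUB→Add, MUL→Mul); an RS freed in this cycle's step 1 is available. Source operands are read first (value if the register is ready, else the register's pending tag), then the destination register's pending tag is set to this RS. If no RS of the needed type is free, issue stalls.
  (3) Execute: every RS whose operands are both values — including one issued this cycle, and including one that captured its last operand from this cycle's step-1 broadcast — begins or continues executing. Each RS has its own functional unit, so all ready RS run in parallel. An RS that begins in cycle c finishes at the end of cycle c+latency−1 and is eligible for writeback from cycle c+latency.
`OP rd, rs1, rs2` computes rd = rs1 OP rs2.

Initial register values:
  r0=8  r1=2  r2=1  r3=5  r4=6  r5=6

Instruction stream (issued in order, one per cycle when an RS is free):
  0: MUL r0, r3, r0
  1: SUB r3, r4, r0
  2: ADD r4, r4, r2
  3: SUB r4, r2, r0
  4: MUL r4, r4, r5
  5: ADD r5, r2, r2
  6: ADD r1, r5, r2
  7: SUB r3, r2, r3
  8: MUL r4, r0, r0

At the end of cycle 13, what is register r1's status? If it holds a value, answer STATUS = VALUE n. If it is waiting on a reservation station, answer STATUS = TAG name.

c1: issue MUL r0<-Mul1 | r0:Mul1,r1:2,r2:1,r3:5,r4:6,r5:6
c2: issue SUB r3<-Add1 | r0:Mul1,r1:2,r2:1,r3:Add1,r4:6,r5:6
c3: issue ADD r4<-Add2 | r0:Mul1,r1:2,r2:1,r3:Add1,r4:Add2,r5:6
c4: stall | r0:Mul1,r1:2,r2:1,r3:Add1,r4:Add2,r5:6
c5: CDB Add2=7; issue SUB r4<-Add2 | r0:Mul1,r1:2,r2:1,r3:Add1,r4:Add2,r5:6
c6: CDB Mul1=40; issue MUL r4<-Mul1 | r0:40,r1:2,r2:1,r3:Add1,r4:Mul1,r5:6
c7: stall | r0:40,r1:2,r2:1,r3:Add1,r4:Mul1,r5:6
c8: CDB Add1=-34; issue ADD r5<-Add1 | r0:40,r1:2,r2:1,r3:-34,r4:Mul1,r5:Add1
c9: CDB Add2=-39; issue ADD r1<-Add2 | r0:40,r1:Add2,r2:1,r3:-34,r4:Mul1,r5:Add1
c10: CDB Add1=2; issue SUB r3<-Add1 | r0:40,r1:Add2,r2:1,r3:Add1,r4:Mul1,r5:2
c11: issue MUL r4<-Mul2 | r0:40,r1:Add2,r2:1,r3:Add1,r4:Mul2,r5:2
c12: CDB Add1=35 | r0:40,r1:Add2,r2:1,r3:35,r4:Mul2,r5:2
c13: CDB Add2=3 | r0:40,r1:3,r2:1,r3:35,r4:Mul2,r5:2

STATUS = VALUE 3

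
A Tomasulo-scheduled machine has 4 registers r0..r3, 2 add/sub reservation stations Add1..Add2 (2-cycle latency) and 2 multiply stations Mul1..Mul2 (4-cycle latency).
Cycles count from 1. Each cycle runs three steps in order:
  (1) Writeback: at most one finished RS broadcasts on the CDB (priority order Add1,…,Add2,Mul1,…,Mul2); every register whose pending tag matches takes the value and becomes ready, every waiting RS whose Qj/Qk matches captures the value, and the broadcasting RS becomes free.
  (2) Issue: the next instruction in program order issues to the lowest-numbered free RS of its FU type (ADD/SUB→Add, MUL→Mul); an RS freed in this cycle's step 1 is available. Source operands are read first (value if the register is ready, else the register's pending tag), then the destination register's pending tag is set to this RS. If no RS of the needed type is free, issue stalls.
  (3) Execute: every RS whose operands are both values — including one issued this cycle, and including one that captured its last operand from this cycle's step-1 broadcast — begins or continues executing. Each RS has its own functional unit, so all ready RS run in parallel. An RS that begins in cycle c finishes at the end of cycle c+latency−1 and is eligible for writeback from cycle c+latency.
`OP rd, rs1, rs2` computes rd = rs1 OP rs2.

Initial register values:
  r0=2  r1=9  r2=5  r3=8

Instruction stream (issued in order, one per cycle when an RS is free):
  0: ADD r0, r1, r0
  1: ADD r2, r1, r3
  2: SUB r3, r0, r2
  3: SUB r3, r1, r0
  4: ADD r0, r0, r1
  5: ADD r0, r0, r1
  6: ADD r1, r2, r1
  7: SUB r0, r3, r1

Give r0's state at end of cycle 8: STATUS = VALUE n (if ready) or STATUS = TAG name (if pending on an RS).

cycle 1: issue ADD r0<-Add1 // r0:Add1,r1:9,r2:5,r3:8
cycle 2: issue ADD r2<-Add2 // r0:Add1,r1:9,r2:Add2,r3:8
cycle 3: CDB Add1=11; issue SUB r3<-Add1 // r0:11,r1:9,r2:Add2,r3:Add1
cycle 4: CDB Add2=17; issue SUB r3<-Add2 // r0:11,r1:9,r2:17,r3:Add2
cycle 5: stall // r0:11,r1:9,r2:17,r3:Add2
cycle 6: CDB Add1=-6; issue ADD r0<-Add1 // r0:Add1,r1:9,r2:17,r3:Add2
cycle 7: CDB Add2=-2; issue ADD r0<-Add2 // r0:Add2,r1:9,r2:17,r3:-2
cycle 8: CDB Add1=20; issue ADD r1<-Add1 // r0:Add2,r1:Add1,r2:17,r3:-2

STATUS = TAG Add2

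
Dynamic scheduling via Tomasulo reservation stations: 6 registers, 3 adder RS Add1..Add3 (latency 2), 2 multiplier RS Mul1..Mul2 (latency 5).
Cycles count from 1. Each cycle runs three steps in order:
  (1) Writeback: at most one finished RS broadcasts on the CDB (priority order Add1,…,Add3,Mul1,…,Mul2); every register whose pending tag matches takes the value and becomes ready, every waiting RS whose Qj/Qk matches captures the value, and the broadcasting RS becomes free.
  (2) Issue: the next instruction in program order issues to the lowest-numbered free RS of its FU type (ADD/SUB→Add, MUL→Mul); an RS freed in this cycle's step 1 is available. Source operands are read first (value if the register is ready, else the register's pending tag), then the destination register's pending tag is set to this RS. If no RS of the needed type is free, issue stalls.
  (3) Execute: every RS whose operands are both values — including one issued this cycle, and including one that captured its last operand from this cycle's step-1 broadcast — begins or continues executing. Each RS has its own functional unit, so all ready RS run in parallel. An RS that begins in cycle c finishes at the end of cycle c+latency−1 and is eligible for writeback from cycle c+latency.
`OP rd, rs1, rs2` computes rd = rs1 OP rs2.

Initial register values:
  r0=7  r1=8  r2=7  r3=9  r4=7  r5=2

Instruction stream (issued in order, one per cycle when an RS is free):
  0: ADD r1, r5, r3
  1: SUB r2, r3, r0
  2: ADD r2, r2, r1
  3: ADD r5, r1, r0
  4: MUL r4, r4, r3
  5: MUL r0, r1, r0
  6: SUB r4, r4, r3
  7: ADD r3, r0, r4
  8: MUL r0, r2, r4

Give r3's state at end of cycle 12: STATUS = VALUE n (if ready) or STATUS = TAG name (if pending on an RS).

  c1: issue ADD r1<-Add1  regs: r0:7,r1:Add1,r2:7,r3:9,r4:7,r5:2
  c2: issue SUB r2<-Add2  regs: r0:7,r1:Add1,r2:Add2,r3:9,r4:7,r5:2
  c3: CDB Add1=11; issue ADD r2<-Add1  regs: r0:7,r1:11,r2:Add1,r3:9,r4:7,r5:2
  c4: CDB Add2=2; issue ADD r5<-Add2  regs: r0:7,r1:11,r2:Add1,r3:9,r4:7,r5:Add2
  c5: issue MUL r4<-Mul1  regs: r0:7,r1:11,r2:Add1,r3:9,r4:Mul1,r5:Add2
  c6: CDB Add1=13; issue MUL r0<-Mul2  regs: r0:Mul2,r1:11,r2:13,r3:9,r4:Mul1,r5:Add2
  c7: CDB Add2=18; issue SUB r4<-Add1  regs: r0:Mul2,r1:11,r2:13,r3:9,r4:Add1,r5:18
  c8: issue ADD r3<-Add2  regs: r0:Mul2,r1:11,r2:13,r3:Add2,r4:Add1,r5:18
  c9: stall  regs: r0:Mul2,r1:11,r2:13,r3:Add2,r4:Add1,r5:18
  c10: CDB Mul1=63; issue MUL r0<-Mul1  regs: r0:Mul1,r1:11,r2:13,r3:Add2,r4:Add1,r5:18
  c11: CDB Mul2=77  regs: r0:Mul1,r1:11,r2:13,r3:Add2,r4:Add1,r5:18
  c12: CDB Add1=54  regs: r0:Mul1,r1:11,r2:13,r3:Add2,r4:54,r5:18

STATUS = TAG Add2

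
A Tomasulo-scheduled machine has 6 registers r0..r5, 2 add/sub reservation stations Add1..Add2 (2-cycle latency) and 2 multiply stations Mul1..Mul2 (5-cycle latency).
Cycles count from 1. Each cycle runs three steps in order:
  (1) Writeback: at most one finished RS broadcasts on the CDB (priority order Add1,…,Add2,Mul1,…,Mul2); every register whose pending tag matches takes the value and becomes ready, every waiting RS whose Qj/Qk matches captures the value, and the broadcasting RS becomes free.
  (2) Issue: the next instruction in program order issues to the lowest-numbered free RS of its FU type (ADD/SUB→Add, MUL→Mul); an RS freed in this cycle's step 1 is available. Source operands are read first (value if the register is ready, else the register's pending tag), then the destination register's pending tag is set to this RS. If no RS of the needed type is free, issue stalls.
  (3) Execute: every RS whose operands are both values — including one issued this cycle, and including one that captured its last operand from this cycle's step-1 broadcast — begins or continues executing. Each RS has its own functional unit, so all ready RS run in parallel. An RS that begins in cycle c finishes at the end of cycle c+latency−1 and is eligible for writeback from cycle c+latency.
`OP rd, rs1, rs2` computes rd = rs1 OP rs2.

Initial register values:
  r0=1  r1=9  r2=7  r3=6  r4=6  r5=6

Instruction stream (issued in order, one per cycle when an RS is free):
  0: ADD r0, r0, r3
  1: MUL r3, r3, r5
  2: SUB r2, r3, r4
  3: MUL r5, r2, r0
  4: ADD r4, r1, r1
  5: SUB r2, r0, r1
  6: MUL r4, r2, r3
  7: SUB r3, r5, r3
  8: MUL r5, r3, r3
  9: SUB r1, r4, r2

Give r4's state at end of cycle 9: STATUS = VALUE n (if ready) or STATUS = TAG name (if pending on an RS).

STATUS = TAG Mul1

cycle 1: issue ADD r0<-Add1 // r0:Add1,r1:9,r2:7,r3:6,r4:6,r5:6
cycle 2: issue MUL r3<-Mul1 // r0:Add1,r1:9,r2:7,r3:Mul1,r4:6,r5:6
cycle 3: CDB Add1=7; issue SUB r2<-Add1 // r0:7,r1:9,r2:Add1,r3:Mul1,r4:6,r5:6
cycle 4: issue MUL r5<-Mul2 // r0:7,r1:9,r2:Add1,r3:Mul1,r4:6,r5:Mul2
cycle 5: issue ADD r4<-Add2 // r0:7,r1:9,r2:Add1,r3:Mul1,r4:Add2,r5:Mul2
cycle 6: stall // r0:7,r1:9,r2:Add1,r3:Mul1,r4:Add2,r5:Mul2
cycle 7: CDB Add2=18; issue SUB r2<-Add2 // r0:7,r1:9,r2:Add2,r3:Mul1,r4:18,r5:Mul2
cycle 8: CDB Mul1=36; issue MUL r4<-Mul1 // r0:7,r1:9,r2:Add2,r3:36,r4:Mul1,r5:Mul2
cycle 9: CDB Add2=-2; issue SUB r3<-Add2 // r0:7,r1:9,r2:-2,r3:Add2,r4:Mul1,r5:Mul2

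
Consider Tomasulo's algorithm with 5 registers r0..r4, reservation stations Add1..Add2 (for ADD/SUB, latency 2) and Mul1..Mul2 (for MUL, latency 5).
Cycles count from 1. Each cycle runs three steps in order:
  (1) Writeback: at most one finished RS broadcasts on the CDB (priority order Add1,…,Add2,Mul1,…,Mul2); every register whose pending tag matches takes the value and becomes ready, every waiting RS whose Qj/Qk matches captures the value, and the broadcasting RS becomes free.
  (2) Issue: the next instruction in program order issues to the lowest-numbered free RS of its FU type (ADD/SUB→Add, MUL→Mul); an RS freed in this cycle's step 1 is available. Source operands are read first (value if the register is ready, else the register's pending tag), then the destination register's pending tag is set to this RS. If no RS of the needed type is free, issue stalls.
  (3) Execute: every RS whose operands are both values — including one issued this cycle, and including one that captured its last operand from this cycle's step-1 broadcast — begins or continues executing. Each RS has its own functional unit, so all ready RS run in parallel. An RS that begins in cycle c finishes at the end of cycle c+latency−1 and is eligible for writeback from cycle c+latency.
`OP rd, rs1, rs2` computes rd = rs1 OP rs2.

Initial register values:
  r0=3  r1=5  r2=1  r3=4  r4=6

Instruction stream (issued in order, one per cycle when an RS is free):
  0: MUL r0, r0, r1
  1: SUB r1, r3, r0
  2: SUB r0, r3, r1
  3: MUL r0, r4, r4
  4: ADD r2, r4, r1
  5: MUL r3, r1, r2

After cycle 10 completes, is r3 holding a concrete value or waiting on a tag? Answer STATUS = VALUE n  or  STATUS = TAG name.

cycle 1: issue MUL r0<-Mul1 // r0:Mul1,r1:5,r2:1,r3:4,r4:6
cycle 2: issue SUB r1<-Add1 // r0:Mul1,r1:Add1,r2:1,r3:4,r4:6
cycle 3: issue SUB r0<-Add2 // r0:Add2,r1:Add1,r2:1,r3:4,r4:6
cycle 4: issue MUL r0<-Mul2 // r0:Mul2,r1:Add1,r2:1,r3:4,r4:6
cycle 5: stall // r0:Mul2,r1:Add1,r2:1,r3:4,r4:6
cycle 6: CDB Mul1=15; stall // r0:Mul2,r1:Add1,r2:1,r3:4,r4:6
cycle 7: stall // r0:Mul2,r1:Add1,r2:1,r3:4,r4:6
cycle 8: CDB Add1=-11; issue ADD r2<-Add1 // r0:Mul2,r1:-11,r2:Add1,r3:4,r4:6
cycle 9: CDB Mul2=36; issue MUL r3<-Mul1 // r0:36,r1:-11,r2:Add1,r3:Mul1,r4:6
cycle 10: CDB Add1=-5 // r0:36,r1:-11,r2:-5,r3:Mul1,r4:6

STATUS = TAG Mul1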